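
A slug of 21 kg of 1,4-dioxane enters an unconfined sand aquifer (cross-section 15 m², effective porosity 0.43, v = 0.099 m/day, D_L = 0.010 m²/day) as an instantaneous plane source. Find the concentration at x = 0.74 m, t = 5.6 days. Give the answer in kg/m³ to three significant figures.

For an instantaneous plane source, C(x,t) = M/(n_e·A·√(4πDt)) · exp(−(x−vt)²/(4Dt)), with n_e·A the pore (flow) area.
Plume center vt = 0.099 × 5.6 = 0.5544 m, so the well at 0.74 m is 0.1856 m downgradient of the peak.
√(4πDt) = 0.8389 m, giving peak height M/(n_e·A·√(4πDt)) = 21/(0.43 × 15 × 0.8389) = 3.881 kg/m³.
(x−vt)²/(4Dt) = (0.1856)²/(4 × 0.010 × 5.6) = 0.1538; exp(−0.1538) = 0.8574.
C = 3.881 × 0.8574 = 3.33 kg/m³.

3.33 kg/m³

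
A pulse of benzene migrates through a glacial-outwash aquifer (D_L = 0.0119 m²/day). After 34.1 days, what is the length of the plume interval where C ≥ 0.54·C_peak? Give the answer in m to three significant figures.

2.00 m

The plume is Gaussian with σ = √(2Dt) = √(2 × 0.0119 × 34.1) = 0.9009 m.
C/C_peak = exp(−Δx²/(2σ²)) = 0.54 ⇒ Δx = σ·√(−2 ln 0.54) = 0.9009 × 1.110 = 1.000 m.
Width = 2Δx = 2.00 m.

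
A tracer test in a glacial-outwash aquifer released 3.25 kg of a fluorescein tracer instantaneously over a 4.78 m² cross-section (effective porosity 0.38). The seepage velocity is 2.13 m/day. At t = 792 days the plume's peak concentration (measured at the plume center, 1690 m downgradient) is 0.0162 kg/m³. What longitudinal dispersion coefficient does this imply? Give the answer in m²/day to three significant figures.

At the plume center C_max = M/(n_e·A·√(4πDt)), so D = M²/(4πt·(n_e·A·C_max)²).
n_e·A·C_max = 0.38 × 4.78 × 0.0162 = 0.02943 kg/m.
D = 3.25²/(4π × 792 × 0.02943²) = 1.23 m²/day.

1.23 m²/day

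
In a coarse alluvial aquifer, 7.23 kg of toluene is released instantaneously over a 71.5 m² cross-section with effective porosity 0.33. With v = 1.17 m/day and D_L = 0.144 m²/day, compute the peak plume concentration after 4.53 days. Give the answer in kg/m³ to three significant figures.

The peak of an instantaneous 1D plume sits at x = vt; there the Gaussian factor is 1 and C_max = M/(n_e·A·√(4πDt)), where n_e·A is the pore area the mass is dissolved in.
√(4πDt) = √(4π × 0.144 × 4.53) = 2.863 m, so C_max = 7.23/(0.33 × 71.5 × 2.863) = 0.107 kg/m³.

0.107 kg/m³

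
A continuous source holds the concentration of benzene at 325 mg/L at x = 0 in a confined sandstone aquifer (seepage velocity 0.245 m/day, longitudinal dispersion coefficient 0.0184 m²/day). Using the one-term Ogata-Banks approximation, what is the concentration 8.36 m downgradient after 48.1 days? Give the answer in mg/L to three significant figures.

For a continuous step input, C/C₀ ≈ ½·erfc((x−vt)/(2√(Dt))).
vt = 0.245 × 48.1 = 11.7845 m and 2√(Dt) = 2√(0.0184 × 48.1) = 1.882 m.
Argument (x−vt)/(2√(Dt)) = (8.36 − 11.7845)/1.882 = -1.820; ½·erfc(-1.820) = 0.9950.
C = 325 × 0.9950 = 323 mg/L.

323 mg/L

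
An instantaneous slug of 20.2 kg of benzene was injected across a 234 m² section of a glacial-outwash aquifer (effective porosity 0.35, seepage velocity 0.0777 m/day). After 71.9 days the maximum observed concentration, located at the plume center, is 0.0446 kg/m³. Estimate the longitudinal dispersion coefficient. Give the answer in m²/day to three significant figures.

At the plume center C_max = M/(n_e·A·√(4πDt)), so D = M²/(4πt·(n_e·A·C_max)²).
n_e·A·C_max = 0.35 × 234 × 0.0446 = 3.653 kg/m.
D = 20.2²/(4π × 71.9 × 3.653²) = 0.0338 m²/day.

0.0338 m²/day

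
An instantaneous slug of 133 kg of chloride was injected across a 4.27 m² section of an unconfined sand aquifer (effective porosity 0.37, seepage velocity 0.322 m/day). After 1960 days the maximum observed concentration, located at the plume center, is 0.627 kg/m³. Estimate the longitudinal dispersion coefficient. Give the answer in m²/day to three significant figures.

At the plume center C_max = M/(n_e·A·√(4πDt)), so D = M²/(4πt·(n_e·A·C_max)²).
n_e·A·C_max = 0.37 × 4.27 × 0.627 = 0.9906 kg/m.
D = 133²/(4π × 1960 × 0.9906²) = 0.732 m²/day.

0.732 m²/day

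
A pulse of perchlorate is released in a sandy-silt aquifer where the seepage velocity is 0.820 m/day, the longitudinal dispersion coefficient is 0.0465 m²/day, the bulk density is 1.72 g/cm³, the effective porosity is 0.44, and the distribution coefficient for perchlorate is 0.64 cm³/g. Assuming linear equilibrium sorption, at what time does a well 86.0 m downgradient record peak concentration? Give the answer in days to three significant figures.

Retardation factor R = 1 + ρ_b·K_d/n = 1 + 1.72 × 0.64/0.44 = 3.502.
Sorption retards both mechanisms: v_R = v/R = 0.2342 m/day, D_R = D/R = 0.01328 m²/day.
Peak time from v_R²t² + 2D_R t − x² = 0: t = (√(D_R² + v_R²x²) − D_R)/v_R².
√(D_R² + v_R²x²) = √(0.01328² + 0.2342² × 86.0²) = 20.14; v_R² = 0.05485.
t = (20.14 − 0.01328)/0.05485 = 367 days.

367 days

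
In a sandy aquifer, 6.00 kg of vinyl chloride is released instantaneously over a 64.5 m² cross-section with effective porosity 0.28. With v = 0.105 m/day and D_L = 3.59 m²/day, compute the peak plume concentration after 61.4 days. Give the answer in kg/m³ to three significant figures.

The peak of an instantaneous 1D plume sits at x = vt; there the Gaussian factor is 1 and C_max = M/(n_e·A·√(4πDt)), where n_e·A is the pore area the mass is dissolved in.
√(4πDt) = √(4π × 3.59 × 61.4) = 52.63 m, so C_max = 6.00/(0.28 × 64.5 × 52.63) = 0.00631 kg/m³.

0.00631 kg/m³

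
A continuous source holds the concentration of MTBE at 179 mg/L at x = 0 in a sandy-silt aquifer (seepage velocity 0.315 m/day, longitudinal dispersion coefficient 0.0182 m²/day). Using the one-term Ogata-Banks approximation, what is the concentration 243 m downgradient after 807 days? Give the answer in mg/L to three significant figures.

For a continuous step input, C/C₀ ≈ ½·erfc((x−vt)/(2√(Dt))).
vt = 0.315 × 807 = 254.205 m and 2√(Dt) = 2√(0.0182 × 807) = 7.665 m.
Argument (x−vt)/(2√(Dt)) = (243 − 254.205)/7.665 = -1.462; ½·erfc(-1.462) = 0.9807.
C = 179 × 0.9807 = 176 mg/L.

176 mg/L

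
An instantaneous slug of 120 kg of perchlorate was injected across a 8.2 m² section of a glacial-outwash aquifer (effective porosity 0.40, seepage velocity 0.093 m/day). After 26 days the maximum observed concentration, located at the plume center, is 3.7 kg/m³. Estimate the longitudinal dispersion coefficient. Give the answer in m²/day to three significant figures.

At the plume center C_max = M/(n_e·A·√(4πDt)), so D = M²/(4πt·(n_e·A·C_max)²).
n_e·A·C_max = 0.40 × 8.2 × 3.7 = 12.14 kg/m.
D = 120²/(4π × 26 × 12.14²) = 0.299 m²/day.

0.299 m²/day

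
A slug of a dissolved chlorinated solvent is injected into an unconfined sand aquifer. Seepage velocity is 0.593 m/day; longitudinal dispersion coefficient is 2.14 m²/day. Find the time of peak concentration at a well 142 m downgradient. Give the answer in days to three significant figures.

233 days

For the 1D instantaneous-source solution, setting ∂C/∂t = 0 at fixed x gives v²t² + 2Dt − x² = 0, so t = (√(D² + v²x²) − D)/v².
√(D² + v²x²) = √(2.14² + 0.593² × 142²) = 84.23; v² = 0.351649.
t = (84.23 − 2.14)/0.351649 = 233 days (vs. the pure-advection estimate x/v = 239 d).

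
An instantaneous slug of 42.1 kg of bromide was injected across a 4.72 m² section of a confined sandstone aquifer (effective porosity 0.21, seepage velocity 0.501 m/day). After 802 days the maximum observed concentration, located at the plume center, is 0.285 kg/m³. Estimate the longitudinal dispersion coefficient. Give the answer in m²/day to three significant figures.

2.20 m²/day

At the plume center C_max = M/(n_e·A·√(4πDt)), so D = M²/(4πt·(n_e·A·C_max)²).
n_e·A·C_max = 0.21 × 4.72 × 0.285 = 0.2825 kg/m.
D = 42.1²/(4π × 802 × 0.2825²) = 2.20 m²/day.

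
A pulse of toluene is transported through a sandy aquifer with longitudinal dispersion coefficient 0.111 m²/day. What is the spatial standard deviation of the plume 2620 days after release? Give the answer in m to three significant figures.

Dispersive spreading gives a Gaussian with σ² = 2Dt; advection only shifts the center.
σ = √(2 × 0.111 × 2620) = 24.1 m.

24.1 m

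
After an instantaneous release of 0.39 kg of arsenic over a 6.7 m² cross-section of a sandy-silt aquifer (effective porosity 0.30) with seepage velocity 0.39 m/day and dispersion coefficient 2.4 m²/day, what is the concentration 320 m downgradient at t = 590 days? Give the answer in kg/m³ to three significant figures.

0.000349 kg/m³

For an instantaneous plane source, C(x,t) = M/(n_e·A·√(4πDt)) · exp(−(x−vt)²/(4Dt)), with n_e·A the pore (flow) area.
Plume center vt = 0.39 × 590 = 230.1 m, so the well at 320 m is 89.9 m downgradient of the peak.
√(4πDt) = 133.4 m, giving peak height M/(n_e·A·√(4πDt)) = 0.39/(0.30 × 6.7 × 133.4) = 0.001454 kg/m³.
(x−vt)²/(4Dt) = (89.9)²/(4 × 2.4 × 590) = 1.427; exp(−1.427) = 0.2400.
C = 0.001454 × 0.2400 = 0.000349 kg/m³.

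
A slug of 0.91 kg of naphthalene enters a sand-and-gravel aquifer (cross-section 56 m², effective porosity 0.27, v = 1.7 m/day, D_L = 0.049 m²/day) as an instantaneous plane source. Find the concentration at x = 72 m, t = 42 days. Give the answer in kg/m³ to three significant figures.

0.0113 kg/m³

For an instantaneous plane source, C(x,t) = M/(n_e·A·√(4πDt)) · exp(−(x−vt)²/(4Dt)), with n_e·A the pore (flow) area.
Plume center vt = 1.7 × 42 = 71.4 m, so the well at 72 m is 0.6 m downgradient of the peak.
√(4πDt) = 5.085 m, giving peak height M/(n_e·A·√(4πDt)) = 0.91/(0.27 × 56 × 5.085) = 0.01184 kg/m³.
(x−vt)²/(4Dt) = (0.6)²/(4 × 0.049 × 42) = 0.04373; exp(−0.04373) = 0.9572.
C = 0.01184 × 0.9572 = 0.0113 kg/m³.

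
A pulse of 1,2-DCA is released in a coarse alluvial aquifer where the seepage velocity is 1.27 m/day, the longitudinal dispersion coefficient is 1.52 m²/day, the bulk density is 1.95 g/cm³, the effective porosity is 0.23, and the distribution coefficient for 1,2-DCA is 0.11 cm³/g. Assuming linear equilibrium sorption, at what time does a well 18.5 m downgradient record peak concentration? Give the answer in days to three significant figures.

26.4 days

Retardation factor R = 1 + ρ_b·K_d/n = 1 + 1.95 × 0.11/0.23 = 1.933.
Sorption retards both mechanisms: v_R = v/R = 0.6570 m/day, D_R = D/R = 0.7863 m²/day.
Peak time from v_R²t² + 2D_R t − x² = 0: t = (√(D_R² + v_R²x²) − D_R)/v_R².
√(D_R² + v_R²x²) = √(0.7863² + 0.6570² × 18.5²) = 12.18; v_R² = 0.4316.
t = (12.18 − 0.7863)/0.4316 = 26.4 days.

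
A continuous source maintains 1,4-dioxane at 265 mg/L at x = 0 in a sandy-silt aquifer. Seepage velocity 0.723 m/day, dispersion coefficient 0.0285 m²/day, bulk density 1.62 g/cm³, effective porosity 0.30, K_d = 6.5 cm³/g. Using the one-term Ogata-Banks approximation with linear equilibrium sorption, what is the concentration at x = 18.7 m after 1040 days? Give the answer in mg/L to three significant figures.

252 mg/L

Retardation factor R = 1 + ρ_b·K_d/n = 1 + 1.62 × 6.5/0.30 = 36.10.
Sorption retards both mechanisms: v_R = v/R = 0.02003 m/day, D_R = D/R = 0.0007895 m²/day.
v_R·t = 0.02003 × 1040 = 20.8312 m; 2√(D_R t) = 1.812 m; argument = (18.7 − 20.8312)/1.812 = -1.176.
C = C₀ × ½·erfc(-1.176) = 265 × 0.9519 = 252 mg/L.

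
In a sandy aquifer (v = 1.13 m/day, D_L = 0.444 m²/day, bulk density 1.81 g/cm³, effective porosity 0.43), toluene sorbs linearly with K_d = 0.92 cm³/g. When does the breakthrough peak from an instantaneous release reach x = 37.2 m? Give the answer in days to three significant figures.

159 days

Retardation factor R = 1 + ρ_b·K_d/n = 1 + 1.81 × 0.92/0.43 = 4.873.
Sorption retards both mechanisms: v_R = v/R = 0.2319 m/day, D_R = D/R = 0.09111 m²/day.
Peak time from v_R²t² + 2D_R t − x² = 0: t = (√(D_R² + v_R²x²) − D_R)/v_R².
√(D_R² + v_R²x²) = √(0.09111² + 0.2319² × 37.2²) = 8.627; v_R² = 0.05378.
t = (8.627 − 0.09111)/0.05378 = 159 days.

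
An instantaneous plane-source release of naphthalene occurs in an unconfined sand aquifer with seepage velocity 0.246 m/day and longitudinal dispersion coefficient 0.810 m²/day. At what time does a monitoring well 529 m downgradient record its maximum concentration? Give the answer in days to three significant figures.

For the 1D instantaneous-source solution, setting ∂C/∂t = 0 at fixed x gives v²t² + 2Dt − x² = 0, so t = (√(D² + v²x²) − D)/v².
√(D² + v²x²) = √(0.810² + 0.246² × 529²) = 130.1; v² = 0.060516.
t = (130.1 − 0.810)/0.060516 = 2140 days (vs. the pure-advection estimate x/v = 2150 d).

2140 days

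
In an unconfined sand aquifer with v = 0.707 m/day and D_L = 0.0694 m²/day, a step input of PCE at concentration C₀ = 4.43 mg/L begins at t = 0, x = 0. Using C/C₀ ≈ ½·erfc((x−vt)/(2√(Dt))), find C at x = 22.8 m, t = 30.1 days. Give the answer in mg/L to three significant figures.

For a continuous step input, C/C₀ ≈ ½·erfc((x−vt)/(2√(Dt))).
vt = 0.707 × 30.1 = 21.2807 m and 2√(Dt) = 2√(0.0694 × 30.1) = 2.891 m.
Argument (x−vt)/(2√(Dt)) = (22.8 − 21.2807)/2.891 = 0.5255; ½·erfc(0.5255) = 0.2287.
C = 4.43 × 0.2287 = 1.01 mg/L.

1.01 mg/L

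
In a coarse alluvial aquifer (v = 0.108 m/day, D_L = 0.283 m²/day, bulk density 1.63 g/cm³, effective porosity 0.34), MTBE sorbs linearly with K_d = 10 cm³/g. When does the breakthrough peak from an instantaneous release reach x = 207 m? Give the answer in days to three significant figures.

92600 days

Retardation factor R = 1 + ρ_b·K_d/n = 1 + 1.63 × 10/0.34 = 48.94.
Sorption retards both mechanisms: v_R = v/R = 0.002207 m/day, D_R = D/R = 0.005783 m²/day.
Peak time from v_R²t² + 2D_R t − x² = 0: t = (√(D_R² + v_R²x²) − D_R)/v_R².
√(D_R² + v_R²x²) = √(0.005783² + 0.002207² × 207²) = 0.4569; v_R² = 4.871e-06.
t = (0.4569 − 0.005783)/4.871e-06 = 92600 days.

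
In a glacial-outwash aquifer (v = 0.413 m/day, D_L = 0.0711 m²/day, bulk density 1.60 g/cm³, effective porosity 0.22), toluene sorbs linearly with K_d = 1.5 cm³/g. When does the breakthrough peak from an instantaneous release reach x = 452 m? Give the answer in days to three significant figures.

Retardation factor R = 1 + ρ_b·K_d/n = 1 + 1.60 × 1.5/0.22 = 11.91.
Sorption retards both mechanisms: v_R = v/R = 0.03468 m/day, D_R = D/R = 0.005970 m²/day.
Peak time from v_R²t² + 2D_R t − x² = 0: t = (√(D_R² + v_R²x²) − D_R)/v_R².
√(D_R² + v_R²x²) = √(0.005970² + 0.03468² × 452²) = 15.68; v_R² = 0.001203.
t = (15.68 − 0.005970)/0.001203 = 13000 days.

13000 days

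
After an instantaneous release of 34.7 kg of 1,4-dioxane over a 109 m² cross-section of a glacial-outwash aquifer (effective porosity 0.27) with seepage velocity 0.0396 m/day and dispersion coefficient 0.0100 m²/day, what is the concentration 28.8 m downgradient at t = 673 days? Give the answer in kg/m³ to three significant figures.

For an instantaneous plane source, C(x,t) = M/(n_e·A·√(4πDt)) · exp(−(x−vt)²/(4Dt)), with n_e·A the pore (flow) area.
Plume center vt = 0.0396 × 673 = 26.6508 m, so the well at 28.8 m is 2.1492 m downgradient of the peak.
√(4πDt) = 9.196 m, giving peak height M/(n_e·A·√(4πDt)) = 34.7/(0.27 × 109 × 9.196) = 0.1282 kg/m³.
(x−vt)²/(4Dt) = (2.1492)²/(4 × 0.0100 × 673) = 0.1716; exp(−0.1716) = 0.8423.
C = 0.1282 × 0.8423 = 0.108 kg/m³.

0.108 kg/m³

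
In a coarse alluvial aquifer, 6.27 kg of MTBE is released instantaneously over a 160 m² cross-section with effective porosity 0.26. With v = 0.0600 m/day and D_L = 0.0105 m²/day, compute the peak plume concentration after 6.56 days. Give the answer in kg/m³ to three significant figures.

The peak of an instantaneous 1D plume sits at x = vt; there the Gaussian factor is 1 and C_max = M/(n_e·A·√(4πDt)), where n_e·A is the pore area the mass is dissolved in.
√(4πDt) = √(4π × 0.0105 × 6.56) = 0.9304 m, so C_max = 6.27/(0.26 × 160 × 0.9304) = 0.162 kg/m³.

0.162 kg/m³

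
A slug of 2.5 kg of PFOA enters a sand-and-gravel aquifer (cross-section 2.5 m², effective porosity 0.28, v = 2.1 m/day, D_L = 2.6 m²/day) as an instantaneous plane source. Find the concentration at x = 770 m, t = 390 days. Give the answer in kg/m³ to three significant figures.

0.0175 kg/m³

For an instantaneous plane source, C(x,t) = M/(n_e·A·√(4πDt)) · exp(−(x−vt)²/(4Dt)), with n_e·A the pore (flow) area.
Plume center vt = 2.1 × 390 = 819 m, so the well at 770 m is 49 m upgradient of the peak.
√(4πDt) = 112.9 m, giving peak height M/(n_e·A·√(4πDt)) = 2.5/(0.28 × 2.5 × 112.9) = 0.03163 kg/m³.
(x−vt)²/(4Dt) = (-49)²/(4 × 2.6 × 390) = 0.5920; exp(−0.5920) = 0.5532.
C = 0.03163 × 0.5532 = 0.0175 kg/m³.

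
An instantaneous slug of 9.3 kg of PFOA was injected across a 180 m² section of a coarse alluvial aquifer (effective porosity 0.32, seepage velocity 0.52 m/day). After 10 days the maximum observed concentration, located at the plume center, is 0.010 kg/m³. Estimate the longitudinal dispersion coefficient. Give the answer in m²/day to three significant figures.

2.07 m²/day

At the plume center C_max = M/(n_e·A·√(4πDt)), so D = M²/(4πt·(n_e·A·C_max)²).
n_e·A·C_max = 0.32 × 180 × 0.010 = 0.5760 kg/m.
D = 9.3²/(4π × 10 × 0.5760²) = 2.07 m²/day.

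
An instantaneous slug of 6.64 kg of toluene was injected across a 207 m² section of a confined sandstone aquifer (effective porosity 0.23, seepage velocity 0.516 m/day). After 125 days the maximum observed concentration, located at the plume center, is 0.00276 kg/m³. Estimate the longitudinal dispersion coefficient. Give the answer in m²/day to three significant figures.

At the plume center C_max = M/(n_e·A·√(4πDt)), so D = M²/(4πt·(n_e·A·C_max)²).
n_e·A·C_max = 0.23 × 207 × 0.00276 = 0.1314 kg/m.
D = 6.64²/(4π × 125 × 0.1314²) = 1.63 m²/day.

1.63 m²/day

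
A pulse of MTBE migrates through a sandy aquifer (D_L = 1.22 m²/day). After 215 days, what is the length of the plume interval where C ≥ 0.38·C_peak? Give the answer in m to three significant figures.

The plume is Gaussian with σ = √(2Dt) = √(2 × 1.22 × 215) = 22.90 m.
C/C_peak = exp(−Δx²/(2σ²)) = 0.38 ⇒ Δx = σ·√(−2 ln 0.38) = 22.90 × 1.391 = 31.85 m.
Width = 2Δx = 63.7 m.

63.7 m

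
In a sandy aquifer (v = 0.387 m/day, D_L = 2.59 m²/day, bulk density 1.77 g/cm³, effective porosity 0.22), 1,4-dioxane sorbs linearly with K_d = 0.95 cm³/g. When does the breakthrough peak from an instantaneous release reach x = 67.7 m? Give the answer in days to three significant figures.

1370 days

Retardation factor R = 1 + ρ_b·K_d/n = 1 + 1.77 × 0.95/0.22 = 8.643.
Sorption retards both mechanisms: v_R = v/R = 0.04478 m/day, D_R = D/R = 0.2997 m²/day.
Peak time from v_R²t² + 2D_R t − x² = 0: t = (√(D_R² + v_R²x²) − D_R)/v_R².
√(D_R² + v_R²x²) = √(0.2997² + 0.04478² × 67.7²) = 3.046; v_R² = 0.002005.
t = (3.046 − 0.2997)/0.002005 = 1370 days.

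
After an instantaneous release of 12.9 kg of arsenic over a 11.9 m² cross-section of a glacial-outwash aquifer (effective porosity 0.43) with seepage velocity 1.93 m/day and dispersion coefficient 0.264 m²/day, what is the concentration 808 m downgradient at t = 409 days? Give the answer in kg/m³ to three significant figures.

For an instantaneous plane source, C(x,t) = M/(n_e·A·√(4πDt)) · exp(−(x−vt)²/(4Dt)), with n_e·A the pore (flow) area.
Plume center vt = 1.93 × 409 = 789.37 m, so the well at 808 m is 18.63 m downgradient of the peak.
√(4πDt) = 36.84 m, giving peak height M/(n_e·A·√(4πDt)) = 12.9/(0.43 × 11.9 × 36.84) = 0.06843 kg/m³.
(x−vt)²/(4Dt) = (18.63)²/(4 × 0.264 × 409) = 0.8036; exp(−0.8036) = 0.4477.
C = 0.06843 × 0.4477 = 0.0306 kg/m³.

0.0306 kg/m³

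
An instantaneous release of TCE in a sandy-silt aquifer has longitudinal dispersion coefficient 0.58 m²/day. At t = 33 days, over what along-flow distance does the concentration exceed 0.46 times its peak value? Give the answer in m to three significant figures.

The plume is Gaussian with σ = √(2Dt) = √(2 × 0.58 × 33) = 6.187 m.
C/C_peak = exp(−Δx²/(2σ²)) = 0.46 ⇒ Δx = σ·√(−2 ln 0.46) = 6.187 × 1.246 = 7.709 m.
Width = 2Δx = 15.4 m.

15.4 m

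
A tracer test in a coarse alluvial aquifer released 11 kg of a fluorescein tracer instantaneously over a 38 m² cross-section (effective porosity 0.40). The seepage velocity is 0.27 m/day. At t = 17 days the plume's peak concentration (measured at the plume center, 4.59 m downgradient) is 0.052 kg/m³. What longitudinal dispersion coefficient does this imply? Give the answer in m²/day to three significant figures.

0.907 m²/day

At the plume center C_max = M/(n_e·A·√(4πDt)), so D = M²/(4πt·(n_e·A·C_max)²).
n_e·A·C_max = 0.40 × 38 × 0.052 = 0.7904 kg/m.
D = 11²/(4π × 17 × 0.7904²) = 0.907 m²/day.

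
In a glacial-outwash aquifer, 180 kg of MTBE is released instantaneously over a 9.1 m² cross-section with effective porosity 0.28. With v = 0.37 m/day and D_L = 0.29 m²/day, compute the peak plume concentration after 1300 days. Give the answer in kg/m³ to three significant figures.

1.03 kg/m³

The peak of an instantaneous 1D plume sits at x = vt; there the Gaussian factor is 1 and C_max = M/(n_e·A·√(4πDt)), where n_e·A is the pore area the mass is dissolved in.
√(4πDt) = √(4π × 0.29 × 1300) = 68.83 m, so C_max = 180/(0.28 × 9.1 × 68.83) = 1.03 kg/m³.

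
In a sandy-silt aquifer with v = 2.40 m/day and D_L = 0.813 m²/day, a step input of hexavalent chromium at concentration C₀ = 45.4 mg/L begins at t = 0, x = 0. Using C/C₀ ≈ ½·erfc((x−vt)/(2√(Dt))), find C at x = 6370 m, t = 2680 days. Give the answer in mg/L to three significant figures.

For a continuous step input, C/C₀ ≈ ½·erfc((x−vt)/(2√(Dt))).
vt = 2.40 × 2680 = 6432 m and 2√(Dt) = 2√(0.813 × 2680) = 93.36 m.
Argument (x−vt)/(2√(Dt)) = (6370 − 6432)/93.36 = -0.6641; ½·erfc(-0.6641) = 0.8262.
C = 45.4 × 0.8262 = 37.5 mg/L.

37.5 mg/L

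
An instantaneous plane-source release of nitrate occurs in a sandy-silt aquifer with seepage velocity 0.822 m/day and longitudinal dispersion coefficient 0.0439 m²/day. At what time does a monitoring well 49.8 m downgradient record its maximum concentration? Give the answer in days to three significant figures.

For the 1D instantaneous-source solution, setting ∂C/∂t = 0 at fixed x gives v²t² + 2Dt − x² = 0, so t = (√(D² + v²x²) − D)/v².
√(D² + v²x²) = √(0.0439² + 0.822² × 49.8²) = 40.94; v² = 0.675684.
t = (40.94 − 0.0439)/0.675684 = 60.5 days (vs. the pure-advection estimate x/v = 60.6 d).

60.5 days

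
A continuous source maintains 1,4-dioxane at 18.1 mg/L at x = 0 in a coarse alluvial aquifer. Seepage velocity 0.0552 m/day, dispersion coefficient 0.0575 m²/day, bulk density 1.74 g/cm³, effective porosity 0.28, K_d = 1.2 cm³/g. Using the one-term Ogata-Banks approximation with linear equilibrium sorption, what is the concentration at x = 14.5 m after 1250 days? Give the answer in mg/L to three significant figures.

1.12 mg/L

Retardation factor R = 1 + ρ_b·K_d/n = 1 + 1.74 × 1.2/0.28 = 8.457.
Sorption retards both mechanisms: v_R = v/R = 0.006527 m/day, D_R = D/R = 0.006799 m²/day.
v_R·t = 0.006527 × 1250 = 8.15875 m; 2√(D_R t) = 5.831 m; argument = (14.5 − 8.15875)/5.831 = 1.088.
C = C₀ × ½·erfc(1.088) = 18.1 × 0.06194 = 1.12 mg/L.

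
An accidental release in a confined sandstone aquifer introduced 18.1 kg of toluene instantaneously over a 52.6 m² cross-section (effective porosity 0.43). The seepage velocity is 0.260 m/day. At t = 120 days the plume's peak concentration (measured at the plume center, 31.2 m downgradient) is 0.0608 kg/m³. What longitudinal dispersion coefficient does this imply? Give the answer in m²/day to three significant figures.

0.115 m²/day

At the plume center C_max = M/(n_e·A·√(4πDt)), so D = M²/(4πt·(n_e·A·C_max)²).
n_e·A·C_max = 0.43 × 52.6 × 0.0608 = 1.375 kg/m.
D = 18.1²/(4π × 120 × 1.375²) = 0.115 m²/day.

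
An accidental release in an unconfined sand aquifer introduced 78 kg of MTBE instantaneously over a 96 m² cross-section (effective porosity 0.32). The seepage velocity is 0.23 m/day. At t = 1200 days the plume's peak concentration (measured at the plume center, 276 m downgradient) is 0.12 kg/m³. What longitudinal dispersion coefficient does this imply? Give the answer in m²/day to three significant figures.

At the plume center C_max = M/(n_e·A·√(4πDt)), so D = M²/(4πt·(n_e·A·C_max)²).
n_e·A·C_max = 0.32 × 96 × 0.12 = 3.686 kg/m.
D = 78²/(4π × 1200 × 3.686²) = 0.0297 m²/day.

0.0297 m²/day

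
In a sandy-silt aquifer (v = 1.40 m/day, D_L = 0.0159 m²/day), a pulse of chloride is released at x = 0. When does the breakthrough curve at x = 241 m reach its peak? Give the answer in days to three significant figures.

172 days

For the 1D instantaneous-source solution, setting ∂C/∂t = 0 at fixed x gives v²t² + 2Dt − x² = 0, so t = (√(D² + v²x²) − D)/v².
√(D² + v²x²) = √(0.0159² + 1.40² × 241²) = 337.4; v² = 1.96.
t = (337.4 − 0.0159)/1.96 = 172 days (vs. the pure-advection estimate x/v = 172 d).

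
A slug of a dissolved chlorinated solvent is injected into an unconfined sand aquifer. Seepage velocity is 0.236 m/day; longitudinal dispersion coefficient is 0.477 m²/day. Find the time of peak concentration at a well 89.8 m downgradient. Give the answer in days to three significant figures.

For the 1D instantaneous-source solution, setting ∂C/∂t = 0 at fixed x gives v²t² + 2Dt − x² = 0, so t = (√(D² + v²x²) − D)/v².
√(D² + v²x²) = √(0.477² + 0.236² × 89.8²) = 21.20; v² = 0.055696.
t = (21.20 − 0.477)/0.055696 = 372 days (vs. the pure-advection estimate x/v = 381 d).

372 days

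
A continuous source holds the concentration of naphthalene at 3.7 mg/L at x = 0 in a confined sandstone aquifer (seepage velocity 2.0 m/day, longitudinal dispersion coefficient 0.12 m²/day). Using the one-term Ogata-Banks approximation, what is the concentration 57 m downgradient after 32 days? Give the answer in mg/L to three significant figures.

For a continuous step input, C/C₀ ≈ ½·erfc((x−vt)/(2√(Dt))).
vt = 2.0 × 32 = 64 m and 2√(Dt) = 2√(0.12 × 32) = 3.919 m.
Argument (x−vt)/(2√(Dt)) = (57 − 64)/3.919 = -1.786; ½·erfc(-1.786) = 0.9942.
C = 3.7 × 0.9942 = 3.68 mg/L.

3.68 mg/L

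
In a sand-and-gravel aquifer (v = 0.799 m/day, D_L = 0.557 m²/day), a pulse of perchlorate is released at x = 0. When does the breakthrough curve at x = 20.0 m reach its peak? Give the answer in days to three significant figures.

For the 1D instantaneous-source solution, setting ∂C/∂t = 0 at fixed x gives v²t² + 2Dt − x² = 0, so t = (√(D² + v²x²) − D)/v².
√(D² + v²x²) = √(0.557² + 0.799² × 20.0²) = 15.99; v² = 0.638401.
t = (15.99 − 0.557)/0.638401 = 24.2 days (vs. the pure-advection estimate x/v = 25.0 d).

24.2 days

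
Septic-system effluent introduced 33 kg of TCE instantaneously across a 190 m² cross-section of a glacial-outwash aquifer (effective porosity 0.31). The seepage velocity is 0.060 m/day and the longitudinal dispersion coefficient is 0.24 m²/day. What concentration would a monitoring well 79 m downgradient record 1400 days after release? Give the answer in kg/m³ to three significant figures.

0.00846 kg/m³

For an instantaneous plane source, C(x,t) = M/(n_e·A·√(4πDt)) · exp(−(x−vt)²/(4Dt)), with n_e·A the pore (flow) area.
Plume center vt = 0.060 × 1400 = 84 m, so the well at 79 m is 5 m upgradient of the peak.
√(4πDt) = 64.98 m, giving peak height M/(n_e·A·√(4πDt)) = 33/(0.31 × 190 × 64.98) = 0.008622 kg/m³.
(x−vt)²/(4Dt) = (-5)²/(4 × 0.24 × 1400) = 0.01860; exp(−0.01860) = 0.9816.
C = 0.008622 × 0.9816 = 0.00846 kg/m³.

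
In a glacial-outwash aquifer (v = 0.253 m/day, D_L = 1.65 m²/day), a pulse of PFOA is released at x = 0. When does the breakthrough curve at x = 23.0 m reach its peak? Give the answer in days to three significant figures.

68.7 days

For the 1D instantaneous-source solution, setting ∂C/∂t = 0 at fixed x gives v²t² + 2Dt − x² = 0, so t = (√(D² + v²x²) − D)/v².
√(D² + v²x²) = √(1.65² + 0.253² × 23.0²) = 6.048; v² = 0.064009.
t = (6.048 − 1.65)/0.064009 = 68.7 days (vs. the pure-advection estimate x/v = 90.9 d).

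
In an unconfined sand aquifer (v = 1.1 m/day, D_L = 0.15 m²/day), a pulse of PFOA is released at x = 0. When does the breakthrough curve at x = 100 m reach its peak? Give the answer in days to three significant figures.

90.8 days

For the 1D instantaneous-source solution, setting ∂C/∂t = 0 at fixed x gives v²t² + 2Dt − x² = 0, so t = (√(D² + v²x²) − D)/v².
√(D² + v²x²) = √(0.15² + 1.1² × 100²) = 110.0; v² = 1.21.
t = (110.0 − 0.15)/1.21 = 90.8 days (vs. the pure-advection estimate x/v = 90.9 d).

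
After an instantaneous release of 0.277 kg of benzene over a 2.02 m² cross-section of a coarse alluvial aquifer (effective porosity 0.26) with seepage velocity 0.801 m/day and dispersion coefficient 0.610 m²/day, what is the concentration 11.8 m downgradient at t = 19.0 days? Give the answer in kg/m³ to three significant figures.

For an instantaneous plane source, C(x,t) = M/(n_e·A·√(4πDt)) · exp(−(x−vt)²/(4Dt)), with n_e·A the pore (flow) area.
Plume center vt = 0.801 × 19.0 = 15.219 m, so the well at 11.8 m is 3.419 m upgradient of the peak.
√(4πDt) = 12.07 m, giving peak height M/(n_e·A·√(4πDt)) = 0.277/(0.26 × 2.02 × 12.07) = 0.04370 kg/m³.
(x−vt)²/(4Dt) = (-3.419)²/(4 × 0.610 × 19.0) = 0.2521; exp(−0.2521) = 0.7772.
C = 0.04370 × 0.7772 = 0.0340 kg/m³.

0.0340 kg/m³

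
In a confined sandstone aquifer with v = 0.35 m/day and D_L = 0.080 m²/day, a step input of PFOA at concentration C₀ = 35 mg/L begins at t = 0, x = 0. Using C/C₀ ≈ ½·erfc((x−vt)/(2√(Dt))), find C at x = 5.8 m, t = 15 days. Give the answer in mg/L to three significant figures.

For a continuous step input, C/C₀ ≈ ½·erfc((x−vt)/(2√(Dt))).
vt = 0.35 × 15 = 5.25 m and 2√(Dt) = 2√(0.080 × 15) = 2.191 m.
Argument (x−vt)/(2√(Dt)) = (5.8 − 5.25)/2.191 = 0.2510; ½·erfc(0.2510) = 0.3613.
C = 35 × 0.3613 = 12.6 mg/L.

12.6 mg/L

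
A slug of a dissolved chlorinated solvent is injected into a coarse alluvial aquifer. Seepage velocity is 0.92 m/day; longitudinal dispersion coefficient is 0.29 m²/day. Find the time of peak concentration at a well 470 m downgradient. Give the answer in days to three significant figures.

For the 1D instantaneous-source solution, setting ∂C/∂t = 0 at fixed x gives v²t² + 2Dt − x² = 0, so t = (√(D² + v²x²) − D)/v².
√(D² + v²x²) = √(0.29² + 0.92² × 470²) = 432.4; v² = 0.8464.
t = (432.4 − 0.29)/0.8464 = 511 days (vs. the pure-advection estimate x/v = 511 d).

511 days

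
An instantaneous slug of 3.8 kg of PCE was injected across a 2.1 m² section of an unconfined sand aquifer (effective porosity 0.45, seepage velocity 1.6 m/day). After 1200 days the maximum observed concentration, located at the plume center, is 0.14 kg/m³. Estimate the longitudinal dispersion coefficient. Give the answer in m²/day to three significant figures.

At the plume center C_max = M/(n_e·A·√(4πDt)), so D = M²/(4πt·(n_e·A·C_max)²).
n_e·A·C_max = 0.45 × 2.1 × 0.14 = 0.1323 kg/m.
D = 3.8²/(4π × 1200 × 0.1323²) = 0.0547 m²/day.

0.0547 m²/day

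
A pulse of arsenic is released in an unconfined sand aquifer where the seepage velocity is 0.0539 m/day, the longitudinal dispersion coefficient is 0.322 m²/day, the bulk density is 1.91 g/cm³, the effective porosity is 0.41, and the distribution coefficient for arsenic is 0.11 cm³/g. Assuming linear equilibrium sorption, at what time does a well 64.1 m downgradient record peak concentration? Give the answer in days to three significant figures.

Retardation factor R = 1 + ρ_b·K_d/n = 1 + 1.91 × 0.11/0.41 = 1.512.
Sorption retards both mechanisms: v_R = v/R = 0.03565 m/day, D_R = D/R = 0.2130 m²/day.
Peak time from v_R²t² + 2D_R t − x² = 0: t = (√(D_R² + v_R²x²) − D_R)/v_R².
√(D_R² + v_R²x²) = √(0.2130² + 0.03565² × 64.1²) = 2.295; v_R² = 0.001271.
t = (2.295 − 0.2130)/0.001271 = 1640 days.

1640 days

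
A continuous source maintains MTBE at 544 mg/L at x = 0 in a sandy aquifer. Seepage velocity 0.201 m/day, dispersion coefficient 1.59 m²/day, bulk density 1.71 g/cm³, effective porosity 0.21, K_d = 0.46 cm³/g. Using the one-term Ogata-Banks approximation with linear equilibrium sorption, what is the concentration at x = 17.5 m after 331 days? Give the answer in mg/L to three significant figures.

Retardation factor R = 1 + ρ_b·K_d/n = 1 + 1.71 × 0.46/0.21 = 4.746.
Sorption retards both mechanisms: v_R = v/R = 0.04235 m/day, D_R = D/R = 0.3350 m²/day.
v_R·t = 0.04235 × 331 = 14.01785 m; 2√(D_R t) = 21.06 m; argument = (17.5 − 14.01785)/21.06 = 0.1653.
C = C₀ × ½·erfc(0.1653) = 544 × 0.4076 = 222 mg/L.

222 mg/L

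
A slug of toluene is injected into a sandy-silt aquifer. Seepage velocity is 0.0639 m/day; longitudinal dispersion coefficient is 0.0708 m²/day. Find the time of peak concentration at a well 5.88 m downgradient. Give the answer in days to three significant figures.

76.3 days

For the 1D instantaneous-source solution, setting ∂C/∂t = 0 at fixed x gives v²t² + 2Dt − x² = 0, so t = (√(D² + v²x²) − D)/v².
√(D² + v²x²) = √(0.0708² + 0.0639² × 5.88²) = 0.3823; v² = 0.00408321.
t = (0.3823 − 0.0708)/0.00408321 = 76.3 days (vs. the pure-advection estimate x/v = 92.0 d).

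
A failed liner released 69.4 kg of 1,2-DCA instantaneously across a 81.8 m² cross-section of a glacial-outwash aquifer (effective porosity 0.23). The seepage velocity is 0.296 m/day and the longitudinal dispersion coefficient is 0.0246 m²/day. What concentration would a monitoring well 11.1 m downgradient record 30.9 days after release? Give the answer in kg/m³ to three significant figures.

0.340 kg/m³

For an instantaneous plane source, C(x,t) = M/(n_e·A·√(4πDt)) · exp(−(x−vt)²/(4Dt)), with n_e·A the pore (flow) area.
Plume center vt = 0.296 × 30.9 = 9.1464 m, so the well at 11.1 m is 1.9536 m downgradient of the peak.
√(4πDt) = 3.091 m, giving peak height M/(n_e·A·√(4πDt)) = 69.4/(0.23 × 81.8 × 3.091) = 1.193 kg/m³.
(x−vt)²/(4Dt) = (1.9536)²/(4 × 0.0246 × 30.9) = 1.255; exp(−1.255) = 0.2851.
C = 1.193 × 0.2851 = 0.340 kg/m³.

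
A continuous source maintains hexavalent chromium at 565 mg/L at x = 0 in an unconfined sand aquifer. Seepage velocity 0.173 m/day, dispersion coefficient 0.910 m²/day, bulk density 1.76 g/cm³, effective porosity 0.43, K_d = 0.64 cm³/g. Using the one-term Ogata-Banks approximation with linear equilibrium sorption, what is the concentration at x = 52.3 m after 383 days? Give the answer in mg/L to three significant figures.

4.04 mg/L

Retardation factor R = 1 + ρ_b·K_d/n = 1 + 1.76 × 0.64/0.43 = 3.620.
Sorption retards both mechanisms: v_R = v/R = 0.04779 m/day, D_R = D/R = 0.2514 m²/day.
v_R·t = 0.04779 × 383 = 18.30357 m; 2√(D_R t) = 19.63 m; argument = (52.3 − 18.30357)/19.63 = 1.732.
C = C₀ × ½·erfc(1.732) = 565 × 0.007154 = 4.04 mg/L.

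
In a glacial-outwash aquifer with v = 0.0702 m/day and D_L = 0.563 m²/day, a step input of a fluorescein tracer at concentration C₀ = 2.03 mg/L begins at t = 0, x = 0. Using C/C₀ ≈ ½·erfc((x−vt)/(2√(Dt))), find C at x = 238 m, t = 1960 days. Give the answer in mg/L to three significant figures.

For a continuous step input, C/C₀ ≈ ½·erfc((x−vt)/(2√(Dt))).
vt = 0.0702 × 1960 = 137.592 m and 2√(Dt) = 2√(0.563 × 1960) = 66.44 m.
Argument (x−vt)/(2√(Dt)) = (238 − 137.592)/66.44 = 1.511; ½·erfc(1.511) = 0.01630.
C = 2.03 × 0.01630 = 0.0331 mg/L.

0.0331 mg/L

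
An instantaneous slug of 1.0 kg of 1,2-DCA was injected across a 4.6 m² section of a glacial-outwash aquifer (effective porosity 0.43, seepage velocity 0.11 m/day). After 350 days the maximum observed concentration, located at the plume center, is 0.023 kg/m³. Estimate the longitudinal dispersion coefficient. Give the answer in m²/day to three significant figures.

0.110 m²/day

At the plume center C_max = M/(n_e·A·√(4πDt)), so D = M²/(4πt·(n_e·A·C_max)²).
n_e·A·C_max = 0.43 × 4.6 × 0.023 = 0.04549 kg/m.
D = 1.0²/(4π × 350 × 0.04549²) = 0.110 m²/day.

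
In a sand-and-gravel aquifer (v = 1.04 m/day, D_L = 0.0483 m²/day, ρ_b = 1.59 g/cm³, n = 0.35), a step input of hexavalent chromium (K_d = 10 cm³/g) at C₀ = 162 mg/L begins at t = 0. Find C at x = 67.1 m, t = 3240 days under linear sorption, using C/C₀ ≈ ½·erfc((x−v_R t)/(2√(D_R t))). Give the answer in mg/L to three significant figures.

159 mg/L

Retardation factor R = 1 + ρ_b·K_d/n = 1 + 1.59 × 10/0.35 = 46.43.
Sorption retards both mechanisms: v_R = v/R = 0.02240 m/day, D_R = D/R = 0.001040 m²/day.
v_R·t = 0.02240 × 3240 = 72.576 m; 2√(D_R t) = 3.671 m; argument = (67.1 − 72.576)/3.671 = -1.492.
C = C₀ × ½·erfc(-1.492) = 162 × 0.9826 = 159 mg/L.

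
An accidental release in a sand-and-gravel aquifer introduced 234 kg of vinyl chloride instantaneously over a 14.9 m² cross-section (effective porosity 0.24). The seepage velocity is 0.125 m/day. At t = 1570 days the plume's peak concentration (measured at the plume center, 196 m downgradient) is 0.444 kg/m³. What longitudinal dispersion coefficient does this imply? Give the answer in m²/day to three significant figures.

At the plume center C_max = M/(n_e·A·√(4πDt)), so D = M²/(4πt·(n_e·A·C_max)²).
n_e·A·C_max = 0.24 × 14.9 × 0.444 = 1.588 kg/m.
D = 234²/(4π × 1570 × 1.588²) = 1.10 m²/day.

1.10 m²/day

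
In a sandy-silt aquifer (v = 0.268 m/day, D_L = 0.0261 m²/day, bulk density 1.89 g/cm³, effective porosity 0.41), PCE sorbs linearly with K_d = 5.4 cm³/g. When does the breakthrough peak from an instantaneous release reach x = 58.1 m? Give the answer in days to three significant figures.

5600 days

Retardation factor R = 1 + ρ_b·K_d/n = 1 + 1.89 × 5.4/0.41 = 25.89.
Sorption retards both mechanisms: v_R = v/R = 0.01035 m/day, D_R = D/R = 0.001008 m²/day.
Peak time from v_R²t² + 2D_R t − x² = 0: t = (√(D_R² + v_R²x²) − D_R)/v_R².
√(D_R² + v_R²x²) = √(0.001008² + 0.01035² × 58.1²) = 0.6013; v_R² = 0.0001071.
t = (0.6013 − 0.001008)/0.0001071 = 5600 days.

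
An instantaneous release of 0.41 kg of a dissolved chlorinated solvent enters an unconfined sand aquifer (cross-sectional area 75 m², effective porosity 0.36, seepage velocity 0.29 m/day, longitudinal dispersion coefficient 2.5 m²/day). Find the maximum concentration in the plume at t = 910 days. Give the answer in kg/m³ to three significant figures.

8.98e-05 kg/m³

The peak of an instantaneous 1D plume sits at x = vt; there the Gaussian factor is 1 and C_max = M/(n_e·A·√(4πDt)), where n_e·A is the pore area the mass is dissolved in.
√(4πDt) = √(4π × 2.5 × 910) = 169.1 m, so C_max = 0.41/(0.36 × 75 × 169.1) = 8.98e-05 kg/m³.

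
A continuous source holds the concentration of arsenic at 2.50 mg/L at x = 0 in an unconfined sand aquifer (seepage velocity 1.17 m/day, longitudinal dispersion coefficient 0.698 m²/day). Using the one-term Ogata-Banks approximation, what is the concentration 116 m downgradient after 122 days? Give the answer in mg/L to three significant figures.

For a continuous step input, C/C₀ ≈ ½·erfc((x−vt)/(2√(Dt))).
vt = 1.17 × 122 = 142.74 m and 2√(Dt) = 2√(0.698 × 122) = 18.46 m.
Argument (x−vt)/(2√(Dt)) = (116 − 142.74)/18.46 = -1.449; ½·erfc(-1.449) = 0.9798.
C = 2.50 × 0.9798 = 2.45 mg/L.

2.45 mg/L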